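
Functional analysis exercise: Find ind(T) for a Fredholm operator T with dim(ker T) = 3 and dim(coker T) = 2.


The Fredholm index is defined as ind(T) = dim(ker T) - dim(coker T)
= 3 - 2
= 1

1


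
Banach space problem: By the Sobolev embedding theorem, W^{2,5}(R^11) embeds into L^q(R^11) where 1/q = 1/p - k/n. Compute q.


Using the Sobolev embedding formula: 1/q = 1/p - k/n
1/q = 1/5 - 2/11 = 1/55
q = 1/(1/55) = 55

55.0000


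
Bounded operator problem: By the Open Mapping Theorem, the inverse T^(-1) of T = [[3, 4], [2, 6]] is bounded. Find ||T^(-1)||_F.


det(T) = 3*6 - 4*2 = 10
T^(-1) = (1/10) * [[6, -4], [-2, 3]] = [[0.6000, -0.4000], [-0.2000, 0.3000]]
||T^(-1)||_F^2 = 0.6000^2 + (-0.4000)^2 + (-0.2000)^2 + 0.3000^2 = 0.6500
||T^(-1)||_F = sqrt(0.6500) = 0.8062

0.8062


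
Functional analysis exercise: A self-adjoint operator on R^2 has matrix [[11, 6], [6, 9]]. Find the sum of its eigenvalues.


For a self-adjoint (symmetric) matrix, the eigenvalues are real.
The sum of eigenvalues equals the trace of the matrix.
trace = 11 + 9 = 20

20


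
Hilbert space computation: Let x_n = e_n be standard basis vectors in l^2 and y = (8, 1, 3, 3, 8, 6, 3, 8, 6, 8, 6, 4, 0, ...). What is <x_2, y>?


x_2 = e_2 is the standard basis vector with 1 in position 2.
<x_2, y> = y_2 = 1
As n -> infinity, <x_n, y> -> 0, confirming weak convergence of (x_n) to 0.

1


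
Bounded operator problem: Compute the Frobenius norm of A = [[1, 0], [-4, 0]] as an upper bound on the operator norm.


||A||_F^2 = sum a_ij^2
= 1^2 + 0^2 + (-4)^2 + 0^2
= 1 + 0 + 16 + 0 = 17
||A||_F = sqrt(17) = 4.1231

4.1231


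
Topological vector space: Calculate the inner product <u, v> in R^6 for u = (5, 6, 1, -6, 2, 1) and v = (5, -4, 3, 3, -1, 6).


Computing the standard inner product <u, v> = sum u_i * v_i
= 5*5 + 6*-4 + 1*3 + -6*3 + 2*-1 + 1*6
= 25 + -24 + 3 + -18 + -2 + 6
= -10

-10


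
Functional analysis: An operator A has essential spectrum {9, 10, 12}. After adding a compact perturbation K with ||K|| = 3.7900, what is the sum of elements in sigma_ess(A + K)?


By Weyl's theorem, the essential spectrum is invariant under compact perturbations.
sigma_ess(A + K) = sigma_ess(A) = {9, 10, 12}
Sum = 9 + 10 + 12 = 31

31


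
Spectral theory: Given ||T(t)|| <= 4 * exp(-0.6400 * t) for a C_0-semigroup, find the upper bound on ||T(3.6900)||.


||T(3.6900)|| <= 4 * exp(-0.6400 * 3.6900)
= 4 * exp(-2.3616)
= 4 * 0.0943
= 0.3771

0.3771


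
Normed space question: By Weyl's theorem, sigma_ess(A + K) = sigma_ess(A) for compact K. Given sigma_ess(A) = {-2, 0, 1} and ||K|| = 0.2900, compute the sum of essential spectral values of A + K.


By Weyl's theorem, the essential spectrum is invariant under compact perturbations.
sigma_ess(A + K) = sigma_ess(A) = {-2, 0, 1}
Sum = -2 + 0 + 1 = -1

-1


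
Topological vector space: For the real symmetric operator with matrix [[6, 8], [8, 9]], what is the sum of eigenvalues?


For a self-adjoint (symmetric) matrix, the eigenvalues are real.
The sum of eigenvalues equals the trace of the matrix.
trace = 6 + 9 = 15

15


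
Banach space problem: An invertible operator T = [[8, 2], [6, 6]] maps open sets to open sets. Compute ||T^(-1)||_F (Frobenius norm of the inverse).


det(T) = 8*6 - 2*6 = 36
T^(-1) = (1/36) * [[6, -2], [-6, 8]] = [[0.1667, -0.0556], [-0.1667, 0.2222]]
||T^(-1)||_F^2 = 0.1667^2 + (-0.0556)^2 + (-0.1667)^2 + 0.2222^2 = 0.1080
||T^(-1)||_F = sqrt(0.1080) = 0.3287

0.3287


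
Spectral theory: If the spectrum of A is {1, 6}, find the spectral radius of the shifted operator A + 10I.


Spectrum of A + 10I = {11, 16}
Spectral radius = max |lambda| over the shifted spectrum
= max(11, 16) = 16

16


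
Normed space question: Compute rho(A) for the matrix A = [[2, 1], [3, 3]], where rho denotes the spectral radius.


For a 2x2 matrix, eigenvalues satisfy lambda^2 - (trace)*lambda + det = 0
trace = 2 + 3 = 5
det = 2*3 - 1*3 = 3
discriminant = 5^2 - 4*(3) = 13
spectral radius = max |eigenvalue| = 4.3028

4.3028


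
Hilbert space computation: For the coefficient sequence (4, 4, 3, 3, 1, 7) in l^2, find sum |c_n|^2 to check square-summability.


sum |c_n|^2 = 4^2 + 4^2 + 3^2 + 3^2 + 1^2 + 7^2
= 16 + 16 + 9 + 9 + 1 + 49
= 100

100


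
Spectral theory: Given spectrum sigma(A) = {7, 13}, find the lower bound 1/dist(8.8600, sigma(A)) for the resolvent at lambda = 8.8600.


dist(8.8600, {7, 13}) = min(|8.8600 - 7|, |8.8600 - 13|)
= min(1.8600, 4.1400) = 1.8600
Resolvent bound = 1/1.8600 = 0.5376

0.5376


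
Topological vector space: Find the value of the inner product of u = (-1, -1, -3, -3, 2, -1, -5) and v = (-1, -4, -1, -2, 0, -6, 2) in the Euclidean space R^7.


Computing the standard inner product <u, v> = sum u_i * v_i
= -1*-1 + -1*-4 + -3*-1 + -3*-2 + 2*0 + -1*-6 + -5*2
= 1 + 4 + 3 + 6 + 0 + 6 + -10
= 10

10


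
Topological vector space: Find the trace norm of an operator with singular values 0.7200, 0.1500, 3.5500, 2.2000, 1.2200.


The nuclear norm is the sum of all singular values.
||T||_1 = 0.7200 + 0.1500 + 3.5500 + 2.2000 + 1.2200
= 7.8400

7.8400


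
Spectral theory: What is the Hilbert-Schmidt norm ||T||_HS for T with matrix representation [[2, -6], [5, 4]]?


The Hilbert-Schmidt norm is sqrt(sum of squares of all entries).
Sum of squares = 2^2 + (-6)^2 + 5^2 + 4^2
= 4 + 36 + 25 + 16 = 81
||T||_HS = sqrt(81) = 9.0000

9.0000


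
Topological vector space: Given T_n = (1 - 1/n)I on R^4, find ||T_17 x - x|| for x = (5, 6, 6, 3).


T_17 x - x = (1 - 1/17)x - x = -x/17
||x|| = sqrt(106) = 10.2956
||T_17 x - x|| = ||x||/17 = 10.2956/17 = 0.6056

0.6056


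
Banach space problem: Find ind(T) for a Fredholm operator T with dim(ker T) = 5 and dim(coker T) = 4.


The Fredholm index is defined as ind(T) = dim(ker T) - dim(coker T)
= 5 - 4
= 1

1


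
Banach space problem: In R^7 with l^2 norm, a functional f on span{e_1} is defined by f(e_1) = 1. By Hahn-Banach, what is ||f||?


The norm of f is given by ||f|| = sup_{||x||=1} |f(x)|.
On span{e_1}, ||e_1|| = 1, so ||f|| = |f(e_1)| / ||e_1||
= |1| / 1 = 1.0000

1.0000


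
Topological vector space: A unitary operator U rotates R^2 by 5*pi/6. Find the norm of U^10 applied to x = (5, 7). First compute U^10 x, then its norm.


U is a rotation by theta = 5*pi/6
U^10 = rotation by 10*theta = 50*pi/6 = 2*pi/6 (mod 2*pi)
cos(2*pi/6) = 0.5000, sin(2*pi/6) = 0.8660
U^10 x = (0.5000 * 5 - 0.8660 * 7, 0.8660 * 5 + 0.5000 * 7)
= (-3.5622, 7.8301)
||U^10 x|| = sqrt((-3.5622)^2 + 7.8301^2) = sqrt(74.0000) = 8.6023

8.6023


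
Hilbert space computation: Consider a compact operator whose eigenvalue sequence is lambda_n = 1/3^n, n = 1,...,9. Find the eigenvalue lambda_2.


The eigenvalue formula gives lambda_2 = 1/3^2
= 1/9
= 0.1111

0.1111


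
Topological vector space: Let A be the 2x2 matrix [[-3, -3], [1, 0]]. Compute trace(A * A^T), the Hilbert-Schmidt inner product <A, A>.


trace(A * A^T) = sum of squares of all entries
= (-3)^2 + (-3)^2 + 1^2 + 0^2
= 9 + 9 + 1 + 0
= 19

19


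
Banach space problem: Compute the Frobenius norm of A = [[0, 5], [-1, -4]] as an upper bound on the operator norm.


||A||_F^2 = sum a_ij^2
= 0^2 + 5^2 + (-1)^2 + (-4)^2
= 0 + 25 + 1 + 16 = 42
||A||_F = sqrt(42) = 6.4807

6.4807


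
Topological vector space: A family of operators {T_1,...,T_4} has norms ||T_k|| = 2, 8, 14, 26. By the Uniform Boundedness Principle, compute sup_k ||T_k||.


By the Uniform Boundedness Principle, the supremum of norms is finite.
sup_k ||T_k|| = max(2, 8, 14, 26) = 26

26


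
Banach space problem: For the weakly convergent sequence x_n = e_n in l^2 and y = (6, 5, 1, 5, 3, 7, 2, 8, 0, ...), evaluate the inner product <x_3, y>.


x_3 = e_3 is the standard basis vector with 1 in position 3.
<x_3, y> = y_3 = 1
As n -> infinity, <x_n, y> -> 0, confirming weak convergence of (x_n) to 0.

1


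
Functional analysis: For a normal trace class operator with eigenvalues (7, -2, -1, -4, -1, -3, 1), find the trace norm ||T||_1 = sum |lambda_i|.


For a normal operator, singular values equal |eigenvalues|.
Trace norm = sum |lambda_i| = 7 + 2 + 1 + 4 + 1 + 3 + 1
= 19

19


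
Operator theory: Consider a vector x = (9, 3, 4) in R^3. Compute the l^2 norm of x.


The l^2 norm = (sum |x_i|^2)^(1/2)
Sum of 2th powers = 81 + 9 + 16 = 106
||x||_2 = (106)^(1/2) = 10.2956

10.2956


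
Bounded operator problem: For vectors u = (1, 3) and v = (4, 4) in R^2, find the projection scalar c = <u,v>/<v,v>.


Computing <u,v> = 1*4 + 3*4 = 16
Computing <v,v> = 4^2 + 4^2 = 32
Projection coefficient = 16/32 = 0.5000

0.5000


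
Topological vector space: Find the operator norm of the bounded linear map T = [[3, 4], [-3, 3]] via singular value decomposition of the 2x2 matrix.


A^T A = [[18, 3], [3, 25]]
trace(A^T A) = 43, det(A^T A) = 441
discriminant = 43^2 - 4*441 = 85
Largest eigenvalue of A^T A = (trace + sqrt(disc))/2 = 26.1098
||T|| = sqrt(26.1098) = 5.1098

5.1098


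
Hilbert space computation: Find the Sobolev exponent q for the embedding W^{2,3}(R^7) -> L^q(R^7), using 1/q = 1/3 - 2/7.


Using the Sobolev embedding formula: 1/q = 1/p - k/n
1/q = 1/3 - 2/7 = 1/21
q = 1/(1/21) = 21

21.0000


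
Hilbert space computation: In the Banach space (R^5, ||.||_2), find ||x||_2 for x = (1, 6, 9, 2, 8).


The l^2 norm = (sum |x_i|^2)^(1/2)
Sum of 2th powers = 1 + 36 + 81 + 4 + 64 = 186
||x||_2 = (186)^(1/2) = 13.6382

13.6382


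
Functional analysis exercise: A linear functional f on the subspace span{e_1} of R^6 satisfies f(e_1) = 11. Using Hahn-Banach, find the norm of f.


The norm of f is given by ||f|| = sup_{||x||=1} |f(x)|.
On span{e_1}, ||e_1|| = 1, so ||f|| = |f(e_1)| / ||e_1||
= |11| / 1 = 11.0000

11.0000


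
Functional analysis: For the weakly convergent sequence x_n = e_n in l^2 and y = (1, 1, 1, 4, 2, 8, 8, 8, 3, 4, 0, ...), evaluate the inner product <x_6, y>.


x_6 = e_6 is the standard basis vector with 1 in position 6.
<x_6, y> = y_6 = 8
As n -> infinity, <x_n, y> -> 0, confirming weak convergence of (x_n) to 0.

8


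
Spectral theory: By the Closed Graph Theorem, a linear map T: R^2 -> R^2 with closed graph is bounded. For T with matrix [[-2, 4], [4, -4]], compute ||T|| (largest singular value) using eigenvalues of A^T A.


A^T A = [[20, -24], [-24, 32]]
trace(A^T A) = 52, det(A^T A) = 64
discriminant = 52^2 - 4*64 = 2448
Largest eigenvalue of A^T A = (trace + sqrt(disc))/2 = 50.7386
||T|| = sqrt(50.7386) = 7.1231

7.1231


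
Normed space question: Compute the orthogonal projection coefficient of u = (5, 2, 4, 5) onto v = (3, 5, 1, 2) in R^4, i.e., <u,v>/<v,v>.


Computing <u,v> = 5*3 + 2*5 + 4*1 + 5*2 = 39
Computing <v,v> = 3^2 + 5^2 + 1^2 + 2^2 = 39
Projection coefficient = 39/39 = 1.0000

1.0000


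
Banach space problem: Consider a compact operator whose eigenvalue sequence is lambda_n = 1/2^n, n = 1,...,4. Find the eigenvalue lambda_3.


The eigenvalue formula gives lambda_3 = 1/2^3
= 1/8
= 0.1250

0.1250


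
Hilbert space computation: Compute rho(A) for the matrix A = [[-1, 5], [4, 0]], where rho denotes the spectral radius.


For a 2x2 matrix, eigenvalues satisfy lambda^2 - (trace)*lambda + det = 0
trace = -1 + 0 = -1
det = -1*0 - 5*4 = -20
discriminant = (-1)^2 - 4*(-20) = 81
spectral radius = max |eigenvalue| = 5.0000

5.0000


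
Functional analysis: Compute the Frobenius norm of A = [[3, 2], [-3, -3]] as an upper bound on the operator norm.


||A||_F^2 = sum a_ij^2
= 3^2 + 2^2 + (-3)^2 + (-3)^2
= 9 + 4 + 9 + 9 = 31
||A||_F = sqrt(31) = 5.5678

5.5678


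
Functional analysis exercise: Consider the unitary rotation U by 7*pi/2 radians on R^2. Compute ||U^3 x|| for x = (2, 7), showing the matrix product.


U is a rotation by theta = 7*pi/2
U^3 = rotation by 3*theta = 21*pi/2 = 1*pi/2 (mod 2*pi)
cos(1*pi/2) = 0.0000, sin(1*pi/2) = 1.0000
U^3 x = (0.0000 * 2 - 1.0000 * 7, 1.0000 * 2 + 0.0000 * 7)
= (-7.0000, 2.0000)
||U^3 x|| = sqrt((-7.0000)^2 + 2.0000^2) = sqrt(53.0000) = 7.2801

7.2801


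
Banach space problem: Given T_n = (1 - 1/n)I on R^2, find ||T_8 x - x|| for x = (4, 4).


T_8 x - x = (1 - 1/8)x - x = -x/8
||x|| = sqrt(32) = 5.6569
||T_8 x - x|| = ||x||/8 = 5.6569/8 = 0.7071

0.7071


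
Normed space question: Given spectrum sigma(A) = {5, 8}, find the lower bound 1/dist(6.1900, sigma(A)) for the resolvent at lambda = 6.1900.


dist(6.1900, {5, 8}) = min(|6.1900 - 5|, |6.1900 - 8|)
= min(1.1900, 1.8100) = 1.1900
Resolvent bound = 1/1.1900 = 0.8403

0.8403


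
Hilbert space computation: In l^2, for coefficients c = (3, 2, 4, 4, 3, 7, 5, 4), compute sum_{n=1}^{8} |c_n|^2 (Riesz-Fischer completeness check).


sum |c_n|^2 = 3^2 + 2^2 + 4^2 + 4^2 + 3^2 + 7^2 + 5^2 + 4^2
= 9 + 4 + 16 + 16 + 9 + 49 + 25 + 16
= 144

144


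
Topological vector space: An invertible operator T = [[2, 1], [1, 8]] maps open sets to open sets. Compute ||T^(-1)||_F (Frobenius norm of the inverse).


det(T) = 2*8 - 1*1 = 15
T^(-1) = (1/15) * [[8, -1], [-1, 2]] = [[0.5333, -0.0667], [-0.0667, 0.1333]]
||T^(-1)||_F^2 = 0.5333^2 + (-0.0667)^2 + (-0.0667)^2 + 0.1333^2 = 0.3111
||T^(-1)||_F = sqrt(0.3111) = 0.5578

0.5578


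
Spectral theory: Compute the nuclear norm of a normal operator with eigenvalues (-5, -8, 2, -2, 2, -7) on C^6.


For a normal operator, singular values equal |eigenvalues|.
Trace norm = sum |lambda_i| = 5 + 8 + 2 + 2 + 2 + 7
= 26

26


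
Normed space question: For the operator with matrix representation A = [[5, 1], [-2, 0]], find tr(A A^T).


trace(A * A^T) = sum of squares of all entries
= 5^2 + 1^2 + (-2)^2 + 0^2
= 25 + 1 + 4 + 0
= 30

30


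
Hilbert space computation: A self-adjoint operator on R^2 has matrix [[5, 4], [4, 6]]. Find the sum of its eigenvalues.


For a self-adjoint (symmetric) matrix, the eigenvalues are real.
The sum of eigenvalues equals the trace of the matrix.
trace = 5 + 6 = 11

11


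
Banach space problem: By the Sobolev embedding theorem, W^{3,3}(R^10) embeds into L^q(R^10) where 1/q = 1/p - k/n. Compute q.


Using the Sobolev embedding formula: 1/q = 1/p - k/n
1/q = 1/3 - 3/10 = 1/30
q = 1/(1/30) = 30

30.0000


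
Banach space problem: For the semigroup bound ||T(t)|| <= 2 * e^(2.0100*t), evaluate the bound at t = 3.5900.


||T(3.5900)|| <= 2 * exp(2.0100 * 3.5900)
= 2 * exp(7.2159)
= 2 * 1360.8979
= 2721.7959

2721.7959


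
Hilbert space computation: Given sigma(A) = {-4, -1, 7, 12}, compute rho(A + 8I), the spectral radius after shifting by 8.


Spectrum of A + 8I = {4, 7, 15, 20}
Spectral radius = max |lambda| over the shifted spectrum
= max(4, 7, 15, 20) = 20

20


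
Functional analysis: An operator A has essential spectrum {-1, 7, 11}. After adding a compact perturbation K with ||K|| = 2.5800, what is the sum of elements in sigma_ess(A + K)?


By Weyl's theorem, the essential spectrum is invariant under compact perturbations.
sigma_ess(A + K) = sigma_ess(A) = {-1, 7, 11}
Sum = -1 + 7 + 11 = 17

17


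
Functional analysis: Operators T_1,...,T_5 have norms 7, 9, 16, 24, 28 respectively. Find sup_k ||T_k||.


By the Uniform Boundedness Principle, the supremum of norms is finite.
sup_k ||T_k|| = max(7, 9, 16, 24, 28) = 28

28


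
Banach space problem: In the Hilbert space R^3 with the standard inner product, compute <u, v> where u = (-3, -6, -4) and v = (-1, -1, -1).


Computing the standard inner product <u, v> = sum u_i * v_i
= -3*-1 + -6*-1 + -4*-1
= 3 + 6 + 4
= 13

13


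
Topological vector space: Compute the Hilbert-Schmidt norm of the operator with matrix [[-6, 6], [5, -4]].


The Hilbert-Schmidt norm is sqrt(sum of squares of all entries).
Sum of squares = (-6)^2 + 6^2 + 5^2 + (-4)^2
= 36 + 36 + 25 + 16 = 113
||T||_HS = sqrt(113) = 10.6301

10.6301


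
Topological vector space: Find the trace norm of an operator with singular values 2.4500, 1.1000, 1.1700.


The nuclear norm is the sum of all singular values.
||T||_1 = 2.4500 + 1.1000 + 1.1700
= 4.7200

4.7200


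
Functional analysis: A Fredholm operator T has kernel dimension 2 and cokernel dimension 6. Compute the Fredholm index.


The Fredholm index is defined as ind(T) = dim(ker T) - dim(coker T)
= 2 - 6
= -4

-4


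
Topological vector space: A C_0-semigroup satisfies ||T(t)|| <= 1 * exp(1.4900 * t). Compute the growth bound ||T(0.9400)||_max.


||T(0.9400)|| <= 1 * exp(1.4900 * 0.9400)
= 1 * exp(1.4006)
= 1 * 4.0576
= 4.0576

4.0576


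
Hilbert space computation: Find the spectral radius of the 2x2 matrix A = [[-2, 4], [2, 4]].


For a 2x2 matrix, eigenvalues satisfy lambda^2 - (trace)*lambda + det = 0
trace = -2 + 4 = 2
det = -2*4 - 4*2 = -16
discriminant = 2^2 - 4*(-16) = 68
spectral radius = max |eigenvalue| = 5.1231

5.1231


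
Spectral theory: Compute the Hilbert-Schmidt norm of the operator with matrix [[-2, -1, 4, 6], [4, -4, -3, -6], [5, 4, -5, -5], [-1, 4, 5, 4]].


The Hilbert-Schmidt norm is sqrt(sum of squares of all entries).
Sum of squares = (-2)^2 + (-1)^2 + 4^2 + 6^2 + 4^2 + (-4)^2 + (-3)^2 + (-6)^2 + 5^2 + 4^2 + (-5)^2 + (-5)^2 + (-1)^2 + 4^2 + 5^2 + 4^2
= 4 + 1 + 16 + 36 + 16 + 16 + 9 + 36 + 25 + 16 + 25 + 25 + 1 + 16 + 25 + 16 = 283
||T||_HS = sqrt(283) = 16.8226

16.8226


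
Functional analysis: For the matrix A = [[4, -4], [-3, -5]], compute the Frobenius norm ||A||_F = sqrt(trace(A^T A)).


||A||_F^2 = sum a_ij^2
= 4^2 + (-4)^2 + (-3)^2 + (-5)^2
= 16 + 16 + 9 + 25 = 66
||A||_F = sqrt(66) = 8.1240

8.1240


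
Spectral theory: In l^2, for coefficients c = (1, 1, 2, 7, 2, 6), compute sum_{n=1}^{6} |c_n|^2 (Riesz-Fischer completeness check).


sum |c_n|^2 = 1^2 + 1^2 + 2^2 + 7^2 + 2^2 + 6^2
= 1 + 1 + 4 + 49 + 4 + 36
= 95

95


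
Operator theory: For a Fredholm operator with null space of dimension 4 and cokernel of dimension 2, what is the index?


The Fredholm index is defined as ind(T) = dim(ker T) - dim(coker T)
= 4 - 2
= 2

2


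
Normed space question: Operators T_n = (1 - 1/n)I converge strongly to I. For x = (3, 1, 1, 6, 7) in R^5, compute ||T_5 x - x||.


T_5 x - x = (1 - 1/5)x - x = -x/5
||x|| = sqrt(96) = 9.7980
||T_5 x - x|| = ||x||/5 = 9.7980/5 = 1.9596

1.9596


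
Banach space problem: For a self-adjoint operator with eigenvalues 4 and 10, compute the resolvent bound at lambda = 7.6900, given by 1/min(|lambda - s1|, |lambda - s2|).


dist(7.6900, {4, 10}) = min(|7.6900 - 4|, |7.6900 - 10|)
= min(3.6900, 2.3100) = 2.3100
Resolvent bound = 1/2.3100 = 0.4329

0.4329


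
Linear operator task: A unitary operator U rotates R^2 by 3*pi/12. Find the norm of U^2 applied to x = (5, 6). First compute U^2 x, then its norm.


U is a rotation by theta = 3*pi/12
U^2 = rotation by 2*theta = 6*pi/12
cos(6*pi/12) = 0.0000, sin(6*pi/12) = 1.0000
U^2 x = (0.0000 * 5 - 1.0000 * 6, 1.0000 * 5 + 0.0000 * 6)
= (-6.0000, 5.0000)
||U^2 x|| = sqrt((-6.0000)^2 + 5.0000^2) = sqrt(61.0000) = 7.8102

7.8102


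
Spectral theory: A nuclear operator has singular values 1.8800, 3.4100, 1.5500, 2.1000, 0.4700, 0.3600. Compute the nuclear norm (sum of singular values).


The nuclear norm is the sum of all singular values.
||T||_1 = 1.8800 + 3.4100 + 1.5500 + 2.1000 + 0.4700 + 0.3600
= 9.7700

9.7700


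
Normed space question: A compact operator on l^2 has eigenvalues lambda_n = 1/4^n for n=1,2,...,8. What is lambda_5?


The eigenvalue formula gives lambda_5 = 1/4^5
= 1/1024
= 9.7656e-04

9.7656e-04


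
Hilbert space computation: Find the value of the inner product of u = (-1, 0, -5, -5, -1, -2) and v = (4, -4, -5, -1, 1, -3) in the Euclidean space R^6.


Computing the standard inner product <u, v> = sum u_i * v_i
= -1*4 + 0*-4 + -5*-5 + -5*-1 + -1*1 + -2*-3
= -4 + 0 + 25 + 5 + -1 + 6
= 31

31


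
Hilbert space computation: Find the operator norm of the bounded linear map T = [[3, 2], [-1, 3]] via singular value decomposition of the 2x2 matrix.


A^T A = [[10, 3], [3, 13]]
trace(A^T A) = 23, det(A^T A) = 121
discriminant = 23^2 - 4*121 = 45
Largest eigenvalue of A^T A = (trace + sqrt(disc))/2 = 14.8541
||T|| = sqrt(14.8541) = 3.8541

3.8541


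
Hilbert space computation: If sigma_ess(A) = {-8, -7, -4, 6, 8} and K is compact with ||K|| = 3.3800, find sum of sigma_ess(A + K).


By Weyl's theorem, the essential spectrum is invariant under compact perturbations.
sigma_ess(A + K) = sigma_ess(A) = {-8, -7, -4, 6, 8}
Sum = -8 + -7 + -4 + 6 + 8 = -5

-5


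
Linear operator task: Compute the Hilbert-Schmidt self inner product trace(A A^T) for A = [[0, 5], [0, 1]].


trace(A * A^T) = sum of squares of all entries
= 0^2 + 5^2 + 0^2 + 1^2
= 0 + 25 + 0 + 1
= 26

26


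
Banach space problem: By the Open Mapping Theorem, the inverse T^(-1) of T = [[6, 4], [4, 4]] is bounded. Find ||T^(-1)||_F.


det(T) = 6*4 - 4*4 = 8
T^(-1) = (1/8) * [[4, -4], [-4, 6]] = [[0.5000, -0.5000], [-0.5000, 0.7500]]
||T^(-1)||_F^2 = 0.5000^2 + (-0.5000)^2 + (-0.5000)^2 + 0.7500^2 = 1.3125
||T^(-1)||_F = sqrt(1.3125) = 1.1456

1.1456


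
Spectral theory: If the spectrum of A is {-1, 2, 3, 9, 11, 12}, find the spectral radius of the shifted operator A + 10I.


Spectrum of A + 10I = {9, 12, 13, 19, 21, 22}
Spectral radius = max |lambda| over the shifted spectrum
= max(9, 12, 13, 19, 21, 22) = 22

22


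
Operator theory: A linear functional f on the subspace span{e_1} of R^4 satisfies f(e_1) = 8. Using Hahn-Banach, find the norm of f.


The norm of f is given by ||f|| = sup_{||x||=1} |f(x)|.
On span{e_1}, ||e_1|| = 1, so ||f|| = |f(e_1)| / ||e_1||
= |8| / 1 = 8.0000

8.0000


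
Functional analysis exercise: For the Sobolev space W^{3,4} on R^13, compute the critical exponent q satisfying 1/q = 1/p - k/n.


Using the Sobolev embedding formula: 1/q = 1/p - k/n
1/q = 1/4 - 3/13 = 1/52
q = 1/(1/52) = 52

52.0000


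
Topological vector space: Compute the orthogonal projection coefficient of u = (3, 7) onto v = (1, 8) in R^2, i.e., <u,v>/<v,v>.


Computing <u,v> = 3*1 + 7*8 = 59
Computing <v,v> = 1^2 + 8^2 = 65
Projection coefficient = 59/65 = 0.9077

0.9077


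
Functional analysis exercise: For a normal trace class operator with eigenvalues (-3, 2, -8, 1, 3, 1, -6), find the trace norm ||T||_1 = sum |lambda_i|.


For a normal operator, singular values equal |eigenvalues|.
Trace norm = sum |lambda_i| = 3 + 2 + 8 + 1 + 3 + 1 + 6
= 24

24


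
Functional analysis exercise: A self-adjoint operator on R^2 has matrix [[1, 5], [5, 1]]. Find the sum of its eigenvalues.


For a self-adjoint (symmetric) matrix, the eigenvalues are real.
The sum of eigenvalues equals the trace of the matrix.
trace = 1 + 1 = 2

2


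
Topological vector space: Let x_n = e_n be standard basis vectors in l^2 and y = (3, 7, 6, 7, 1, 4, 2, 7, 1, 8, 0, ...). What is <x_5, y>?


x_5 = e_5 is the standard basis vector with 1 in position 5.
<x_5, y> = y_5 = 1
As n -> infinity, <x_n, y> -> 0, confirming weak convergence of (x_n) to 0.

1


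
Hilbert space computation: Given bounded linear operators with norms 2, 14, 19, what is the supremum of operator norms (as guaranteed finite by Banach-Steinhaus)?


By the Uniform Boundedness Principle, the supremum of norms is finite.
sup_k ||T_k|| = max(2, 14, 19) = 19

19


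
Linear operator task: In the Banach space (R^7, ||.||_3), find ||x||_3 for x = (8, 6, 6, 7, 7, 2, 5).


The l^3 norm = (sum |x_i|^3)^(1/3)
Sum of 3th powers = 512 + 216 + 216 + 343 + 343 + 8 + 125 = 1763
||x||_3 = (1763)^(1/3) = 12.0805

12.0805


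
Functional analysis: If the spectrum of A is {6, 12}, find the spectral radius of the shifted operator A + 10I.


Spectrum of A + 10I = {16, 22}
Spectral radius = max |lambda| over the shifted spectrum
= max(16, 22) = 22

22


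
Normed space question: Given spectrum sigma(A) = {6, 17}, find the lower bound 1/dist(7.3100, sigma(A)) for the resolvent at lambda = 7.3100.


dist(7.3100, {6, 17}) = min(|7.3100 - 6|, |7.3100 - 17|)
= min(1.3100, 9.6900) = 1.3100
Resolvent bound = 1/1.3100 = 0.7634

0.7634


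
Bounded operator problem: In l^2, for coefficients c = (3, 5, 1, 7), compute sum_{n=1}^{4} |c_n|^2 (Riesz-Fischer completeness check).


sum |c_n|^2 = 3^2 + 5^2 + 1^2 + 7^2
= 9 + 25 + 1 + 49
= 84

84


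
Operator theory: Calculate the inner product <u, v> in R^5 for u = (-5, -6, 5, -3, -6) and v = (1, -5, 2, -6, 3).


Computing the standard inner product <u, v> = sum u_i * v_i
= -5*1 + -6*-5 + 5*2 + -3*-6 + -6*3
= -5 + 30 + 10 + 18 + -18
= 35

35


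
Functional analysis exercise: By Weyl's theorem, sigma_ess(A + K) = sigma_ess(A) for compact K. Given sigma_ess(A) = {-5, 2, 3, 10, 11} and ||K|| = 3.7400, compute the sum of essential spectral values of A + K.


By Weyl's theorem, the essential spectrum is invariant under compact perturbations.
sigma_ess(A + K) = sigma_ess(A) = {-5, 2, 3, 10, 11}
Sum = -5 + 2 + 3 + 10 + 11 = 21

21


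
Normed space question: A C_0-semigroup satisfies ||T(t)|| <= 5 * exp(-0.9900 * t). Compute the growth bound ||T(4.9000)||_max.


||T(4.9000)|| <= 5 * exp(-0.9900 * 4.9000)
= 5 * exp(-4.8510)
= 5 * 0.0078
= 0.0391

0.0391


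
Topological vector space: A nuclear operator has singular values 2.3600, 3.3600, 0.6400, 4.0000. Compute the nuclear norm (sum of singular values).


The nuclear norm is the sum of all singular values.
||T||_1 = 2.3600 + 3.3600 + 0.6400 + 4.0000
= 10.3600

10.3600


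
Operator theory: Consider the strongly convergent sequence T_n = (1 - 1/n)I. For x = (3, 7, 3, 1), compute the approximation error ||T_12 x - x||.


T_12 x - x = (1 - 1/12)x - x = -x/12
||x|| = sqrt(68) = 8.2462
||T_12 x - x|| = ||x||/12 = 8.2462/12 = 0.6872

0.6872


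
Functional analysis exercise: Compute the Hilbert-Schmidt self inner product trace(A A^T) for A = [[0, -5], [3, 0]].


trace(A * A^T) = sum of squares of all entries
= 0^2 + (-5)^2 + 3^2 + 0^2
= 0 + 25 + 9 + 0
= 34

34


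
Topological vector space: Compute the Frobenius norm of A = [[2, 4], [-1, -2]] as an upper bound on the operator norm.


||A||_F^2 = sum a_ij^2
= 2^2 + 4^2 + (-1)^2 + (-2)^2
= 4 + 16 + 1 + 4 = 25
||A||_F = sqrt(25) = 5.0000

5.0000


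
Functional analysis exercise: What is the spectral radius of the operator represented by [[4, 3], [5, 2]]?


For a 2x2 matrix, eigenvalues satisfy lambda^2 - (trace)*lambda + det = 0
trace = 4 + 2 = 6
det = 4*2 - 3*5 = -7
discriminant = 6^2 - 4*(-7) = 64
spectral radius = max |eigenvalue| = 7.0000

7.0000


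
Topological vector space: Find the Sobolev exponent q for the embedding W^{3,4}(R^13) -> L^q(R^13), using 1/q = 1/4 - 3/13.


Using the Sobolev embedding formula: 1/q = 1/p - k/n
1/q = 1/4 - 3/13 = 1/52
q = 1/(1/52) = 52

52.0000


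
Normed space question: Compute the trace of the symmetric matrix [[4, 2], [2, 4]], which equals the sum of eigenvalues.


For a self-adjoint (symmetric) matrix, the eigenvalues are real.
The sum of eigenvalues equals the trace of the matrix.
trace = 4 + 4 = 8

8


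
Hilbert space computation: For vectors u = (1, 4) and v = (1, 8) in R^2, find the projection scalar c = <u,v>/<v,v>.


Computing <u,v> = 1*1 + 4*8 = 33
Computing <v,v> = 1^2 + 8^2 = 65
Projection coefficient = 33/65 = 0.5077

0.5077


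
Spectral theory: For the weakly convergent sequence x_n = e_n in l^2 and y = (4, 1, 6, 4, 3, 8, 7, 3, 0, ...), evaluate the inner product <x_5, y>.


x_5 = e_5 is the standard basis vector with 1 in position 5.
<x_5, y> = y_5 = 3
As n -> infinity, <x_n, y> -> 0, confirming weak convergence of (x_n) to 0.

3


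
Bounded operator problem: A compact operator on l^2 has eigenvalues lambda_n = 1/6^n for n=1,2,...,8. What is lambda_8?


The eigenvalue formula gives lambda_8 = 1/6^8
= 1/1679616
= 5.9537e-07

5.9537e-07


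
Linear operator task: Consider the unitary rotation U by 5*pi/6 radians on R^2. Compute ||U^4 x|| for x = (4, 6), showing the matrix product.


U is a rotation by theta = 5*pi/6
U^4 = rotation by 4*theta = 20*pi/6 = 8*pi/6 (mod 2*pi)
cos(8*pi/6) = -0.5000, sin(8*pi/6) = -0.8660
U^4 x = (-0.5000 * 4 - -0.8660 * 6, -0.8660 * 4 + -0.5000 * 6)
= (3.1962, -6.4641)
||U^4 x|| = sqrt(3.1962^2 + (-6.4641)^2) = sqrt(52.0000) = 7.2111

7.2111


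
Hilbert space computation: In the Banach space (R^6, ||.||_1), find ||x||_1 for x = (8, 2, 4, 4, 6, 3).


The l^1 norm equals the sum of absolute values of all components.
||x||_1 = 8 + 2 + 4 + 4 + 6 + 3
= 27

27.0000


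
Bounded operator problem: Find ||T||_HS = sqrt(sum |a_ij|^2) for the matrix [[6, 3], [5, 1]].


The Hilbert-Schmidt norm is sqrt(sum of squares of all entries).
Sum of squares = 6^2 + 3^2 + 5^2 + 1^2
= 36 + 9 + 25 + 1 = 71
||T||_HS = sqrt(71) = 8.4261

8.4261


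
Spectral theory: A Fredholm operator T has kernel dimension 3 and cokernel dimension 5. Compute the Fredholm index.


The Fredholm index is defined as ind(T) = dim(ker T) - dim(coker T)
= 3 - 5
= -2

-2


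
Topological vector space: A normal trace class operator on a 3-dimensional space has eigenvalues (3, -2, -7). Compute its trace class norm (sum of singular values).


For a normal operator, singular values equal |eigenvalues|.
Trace norm = sum |lambda_i| = 3 + 2 + 7
= 12

12


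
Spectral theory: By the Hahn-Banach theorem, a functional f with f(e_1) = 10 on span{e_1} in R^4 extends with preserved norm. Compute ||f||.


The norm of f is given by ||f|| = sup_{||x||=1} |f(x)|.
On span{e_1}, ||e_1|| = 1, so ||f|| = |f(e_1)| / ||e_1||
= |10| / 1 = 10.0000

10.0000


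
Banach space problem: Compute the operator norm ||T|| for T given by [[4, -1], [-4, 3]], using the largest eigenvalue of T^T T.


A^T A = [[32, -16], [-16, 10]]
trace(A^T A) = 42, det(A^T A) = 64
discriminant = 42^2 - 4*64 = 1508
Largest eigenvalue of A^T A = (trace + sqrt(disc))/2 = 40.4165
||T|| = sqrt(40.4165) = 6.3574

6.3574


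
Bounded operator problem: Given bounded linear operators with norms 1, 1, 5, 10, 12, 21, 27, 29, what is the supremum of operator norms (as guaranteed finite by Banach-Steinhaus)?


By the Uniform Boundedness Principle, the supremum of norms is finite.
sup_k ||T_k|| = max(1, 1, 5, 10, 12, 21, 27, 29) = 29

29


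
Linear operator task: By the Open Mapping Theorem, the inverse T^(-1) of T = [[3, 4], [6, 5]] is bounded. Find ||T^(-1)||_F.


det(T) = 3*5 - 4*6 = -9
T^(-1) = (1/-9) * [[5, -4], [-6, 3]] = [[-0.5556, 0.4444], [0.6667, -0.3333]]
||T^(-1)||_F^2 = (-0.5556)^2 + 0.4444^2 + 0.6667^2 + (-0.3333)^2 = 1.0617
||T^(-1)||_F = sqrt(1.0617) = 1.0304

1.0304


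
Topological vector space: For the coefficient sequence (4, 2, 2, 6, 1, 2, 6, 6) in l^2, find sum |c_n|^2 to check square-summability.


sum |c_n|^2 = 4^2 + 2^2 + 2^2 + 6^2 + 1^2 + 2^2 + 6^2 + 6^2
= 16 + 4 + 4 + 36 + 1 + 4 + 36 + 36
= 137

137


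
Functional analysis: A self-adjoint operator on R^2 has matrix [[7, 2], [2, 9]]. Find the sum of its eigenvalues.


For a self-adjoint (symmetric) matrix, the eigenvalues are real.
The sum of eigenvalues equals the trace of the matrix.
trace = 7 + 9 = 16

16


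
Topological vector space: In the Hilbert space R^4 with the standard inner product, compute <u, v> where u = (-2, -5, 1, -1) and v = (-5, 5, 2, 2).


Computing the standard inner product <u, v> = sum u_i * v_i
= -2*-5 + -5*5 + 1*2 + -1*2
= 10 + -25 + 2 + -2
= -15

-15


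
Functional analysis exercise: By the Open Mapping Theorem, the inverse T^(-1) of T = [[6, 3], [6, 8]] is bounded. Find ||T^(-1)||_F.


det(T) = 6*8 - 3*6 = 30
T^(-1) = (1/30) * [[8, -3], [-6, 6]] = [[0.2667, -0.1000], [-0.2000, 0.2000]]
||T^(-1)||_F^2 = 0.2667^2 + (-0.1000)^2 + (-0.2000)^2 + 0.2000^2 = 0.1611
||T^(-1)||_F = sqrt(0.1611) = 0.4014

0.4014


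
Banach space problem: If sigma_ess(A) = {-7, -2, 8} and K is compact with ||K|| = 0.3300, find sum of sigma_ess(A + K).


By Weyl's theorem, the essential spectrum is invariant under compact perturbations.
sigma_ess(A + K) = sigma_ess(A) = {-7, -2, 8}
Sum = -7 + -2 + 8 = -1

-1


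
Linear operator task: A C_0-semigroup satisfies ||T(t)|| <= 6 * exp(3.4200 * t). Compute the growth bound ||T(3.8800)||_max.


||T(3.8800)|| <= 6 * exp(3.4200 * 3.8800)
= 6 * exp(13.2696)
= 6 * 579314.0441
= 3.4759e+06

3.4759e+06


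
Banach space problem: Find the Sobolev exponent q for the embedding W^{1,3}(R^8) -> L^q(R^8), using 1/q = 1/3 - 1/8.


Using the Sobolev embedding formula: 1/q = 1/p - k/n
1/q = 1/3 - 1/8 = 5/24
q = 1/(5/24) = 24/5 = 4.8000

4.8000


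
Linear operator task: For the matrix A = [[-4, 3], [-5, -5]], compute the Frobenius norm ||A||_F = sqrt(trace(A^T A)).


||A||_F^2 = sum a_ij^2
= (-4)^2 + 3^2 + (-5)^2 + (-5)^2
= 16 + 9 + 25 + 25 = 75
||A||_F = sqrt(75) = 8.6603

8.6603


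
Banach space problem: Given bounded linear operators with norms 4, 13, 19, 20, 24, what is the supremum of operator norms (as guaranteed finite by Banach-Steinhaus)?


By the Uniform Boundedness Principle, the supremum of norms is finite.
sup_k ||T_k|| = max(4, 13, 19, 20, 24) = 24

24


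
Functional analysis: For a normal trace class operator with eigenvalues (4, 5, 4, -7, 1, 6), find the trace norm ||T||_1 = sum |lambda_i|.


For a normal operator, singular values equal |eigenvalues|.
Trace norm = sum |lambda_i| = 4 + 5 + 4 + 7 + 1 + 6
= 27

27


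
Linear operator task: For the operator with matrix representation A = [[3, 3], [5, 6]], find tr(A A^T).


trace(A * A^T) = sum of squares of all entries
= 3^2 + 3^2 + 5^2 + 6^2
= 9 + 9 + 25 + 36
= 79

79


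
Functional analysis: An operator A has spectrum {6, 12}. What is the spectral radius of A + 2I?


Spectrum of A + 2I = {8, 14}
Spectral radius = max |lambda| over the shifted spectrum
= max(8, 14) = 14

14


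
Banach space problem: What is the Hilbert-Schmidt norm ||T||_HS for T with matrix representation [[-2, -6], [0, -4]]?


The Hilbert-Schmidt norm is sqrt(sum of squares of all entries).
Sum of squares = (-2)^2 + (-6)^2 + 0^2 + (-4)^2
= 4 + 36 + 0 + 16 = 56
||T||_HS = sqrt(56) = 7.4833

7.4833


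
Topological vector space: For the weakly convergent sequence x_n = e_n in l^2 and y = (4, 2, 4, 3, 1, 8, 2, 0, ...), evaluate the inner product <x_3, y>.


x_3 = e_3 is the standard basis vector with 1 in position 3.
<x_3, y> = y_3 = 4
As n -> infinity, <x_n, y> -> 0, confirming weak convergence of (x_n) to 0.

4


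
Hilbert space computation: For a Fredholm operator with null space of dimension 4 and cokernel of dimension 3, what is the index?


The Fredholm index is defined as ind(T) = dim(ker T) - dim(coker T)
= 4 - 3
= 1

1


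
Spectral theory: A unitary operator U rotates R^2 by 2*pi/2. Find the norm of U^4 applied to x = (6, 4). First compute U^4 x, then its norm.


U is a rotation by theta = 2*pi/2
U^4 = rotation by 4*theta = 8*pi/2 = 0*pi/2 (mod 2*pi)
cos(0*pi/2) = 1.0000, sin(0*pi/2) = 0.0000
U^4 x = (1.0000 * 6 - 0.0000 * 4, 0.0000 * 6 + 1.0000 * 4)
= (6.0000, 4.0000)
||U^4 x|| = sqrt(6.0000^2 + 4.0000^2) = sqrt(52.0000) = 7.2111

7.2111


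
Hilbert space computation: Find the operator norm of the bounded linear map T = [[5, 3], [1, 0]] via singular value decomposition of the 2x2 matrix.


A^T A = [[26, 15], [15, 9]]
trace(A^T A) = 35, det(A^T A) = 9
discriminant = 35^2 - 4*9 = 1189
Largest eigenvalue of A^T A = (trace + sqrt(disc))/2 = 34.7409
||T|| = sqrt(34.7409) = 5.8941

5.8941


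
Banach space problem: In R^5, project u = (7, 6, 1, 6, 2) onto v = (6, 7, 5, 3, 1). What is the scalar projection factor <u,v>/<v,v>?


Computing <u,v> = 7*6 + 6*7 + 1*5 + 6*3 + 2*1 = 109
Computing <v,v> = 6^2 + 7^2 + 5^2 + 3^2 + 1^2 = 120
Projection coefficient = 109/120 = 0.9083

0.9083


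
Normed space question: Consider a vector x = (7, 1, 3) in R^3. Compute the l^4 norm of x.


The l^4 norm = (sum |x_i|^4)^(1/4)
Sum of 4th powers = 2401 + 1 + 81 = 2483
||x||_4 = (2483)^(1/4) = 7.0590

7.0590


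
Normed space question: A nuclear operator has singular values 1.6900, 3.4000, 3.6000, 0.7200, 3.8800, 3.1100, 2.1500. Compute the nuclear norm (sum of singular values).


The nuclear norm is the sum of all singular values.
||T||_1 = 1.6900 + 3.4000 + 3.6000 + 0.7200 + 3.8800 + 3.1100 + 2.1500
= 18.5500

18.5500


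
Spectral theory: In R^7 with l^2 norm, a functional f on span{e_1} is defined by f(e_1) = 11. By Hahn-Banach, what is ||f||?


The norm of f is given by ||f|| = sup_{||x||=1} |f(x)|.
On span{e_1}, ||e_1|| = 1, so ||f|| = |f(e_1)| / ||e_1||
= |11| / 1 = 11.0000

11.0000


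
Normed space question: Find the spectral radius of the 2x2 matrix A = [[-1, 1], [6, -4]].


For a 2x2 matrix, eigenvalues satisfy lambda^2 - (trace)*lambda + det = 0
trace = -1 + -4 = -5
det = -1*-4 - 1*6 = -2
discriminant = (-5)^2 - 4*(-2) = 33
spectral radius = max |eigenvalue| = 5.3723

5.3723


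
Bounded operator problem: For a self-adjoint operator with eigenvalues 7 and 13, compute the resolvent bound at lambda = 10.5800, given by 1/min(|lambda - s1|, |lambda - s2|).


dist(10.5800, {7, 13}) = min(|10.5800 - 7|, |10.5800 - 13|)
= min(3.5800, 2.4200) = 2.4200
Resolvent bound = 1/2.4200 = 0.4132

0.4132


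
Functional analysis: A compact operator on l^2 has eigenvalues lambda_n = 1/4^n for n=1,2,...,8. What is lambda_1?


The eigenvalue formula gives lambda_1 = 1/4^1
= 1/4
= 0.2500

0.2500


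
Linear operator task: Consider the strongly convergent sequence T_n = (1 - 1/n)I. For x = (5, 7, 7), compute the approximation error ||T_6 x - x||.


T_6 x - x = (1 - 1/6)x - x = -x/6
||x|| = sqrt(123) = 11.0905
||T_6 x - x|| = ||x||/6 = 11.0905/6 = 1.8484

1.8484


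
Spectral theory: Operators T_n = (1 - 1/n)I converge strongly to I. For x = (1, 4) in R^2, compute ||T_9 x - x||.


T_9 x - x = (1 - 1/9)x - x = -x/9
||x|| = sqrt(17) = 4.1231
||T_9 x - x|| = ||x||/9 = 4.1231/9 = 0.4581

0.4581


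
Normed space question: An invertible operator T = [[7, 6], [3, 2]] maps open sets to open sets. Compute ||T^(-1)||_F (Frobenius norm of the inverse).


det(T) = 7*2 - 6*3 = -4
T^(-1) = (1/-4) * [[2, -6], [-3, 7]] = [[-0.5000, 1.5000], [0.7500, -1.7500]]
||T^(-1)||_F^2 = (-0.5000)^2 + 1.5000^2 + 0.7500^2 + (-1.7500)^2 = 6.1250
||T^(-1)||_F = sqrt(6.1250) = 2.4749

2.4749


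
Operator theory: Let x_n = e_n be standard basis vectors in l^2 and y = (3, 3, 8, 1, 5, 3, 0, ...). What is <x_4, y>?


x_4 = e_4 is the standard basis vector with 1 in position 4.
<x_4, y> = y_4 = 1
As n -> infinity, <x_n, y> -> 0, confirming weak convergence of (x_n) to 0.

1


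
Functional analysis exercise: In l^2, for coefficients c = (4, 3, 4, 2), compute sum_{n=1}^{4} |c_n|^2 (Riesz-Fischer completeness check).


sum |c_n|^2 = 4^2 + 3^2 + 4^2 + 2^2
= 16 + 9 + 16 + 4
= 45

45


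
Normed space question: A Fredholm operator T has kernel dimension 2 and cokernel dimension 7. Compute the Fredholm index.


The Fredholm index is defined as ind(T) = dim(ker T) - dim(coker T)
= 2 - 7
= -5

-5


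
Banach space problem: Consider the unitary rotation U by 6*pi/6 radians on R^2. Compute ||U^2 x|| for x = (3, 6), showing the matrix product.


U is a rotation by theta = 6*pi/6
U^2 = rotation by 2*theta = 12*pi/6 = 0*pi/6 (mod 2*pi)
cos(0*pi/6) = 1.0000, sin(0*pi/6) = 0.0000
U^2 x = (1.0000 * 3 - 0.0000 * 6, 0.0000 * 3 + 1.0000 * 6)
= (3.0000, 6.0000)
||U^2 x|| = sqrt(3.0000^2 + 6.0000^2) = sqrt(45.0000) = 6.7082

6.7082


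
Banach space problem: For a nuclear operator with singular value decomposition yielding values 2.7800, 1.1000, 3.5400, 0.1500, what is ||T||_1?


The nuclear norm is the sum of all singular values.
||T||_1 = 2.7800 + 1.1000 + 3.5400 + 0.1500
= 7.5700

7.5700


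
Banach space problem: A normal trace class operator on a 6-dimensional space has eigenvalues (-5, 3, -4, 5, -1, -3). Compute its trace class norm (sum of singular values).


For a normal operator, singular values equal |eigenvalues|.
Trace norm = sum |lambda_i| = 5 + 3 + 4 + 5 + 1 + 3
= 21

21
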